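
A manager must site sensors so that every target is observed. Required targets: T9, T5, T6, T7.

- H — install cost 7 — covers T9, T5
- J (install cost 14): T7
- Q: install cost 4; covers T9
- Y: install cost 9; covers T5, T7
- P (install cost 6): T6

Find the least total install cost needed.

19

The greedy cost-per-new-target heuristic would pick H, P, and Y for 22, but a cheaper cover exists.
Choose Q, Y, and P: together they cover T9, T5, T6, T7 — every target.
Total install cost: 4 + 9 + 6 = 19.
No cover costs less than 19.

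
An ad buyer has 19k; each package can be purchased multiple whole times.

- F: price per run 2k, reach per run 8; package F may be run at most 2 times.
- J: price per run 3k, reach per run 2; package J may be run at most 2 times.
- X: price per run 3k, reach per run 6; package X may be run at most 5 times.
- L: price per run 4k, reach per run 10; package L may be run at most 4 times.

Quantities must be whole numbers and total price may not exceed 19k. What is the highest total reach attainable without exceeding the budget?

This is a bounded integer knapsack.
F has the best ratio (8/2); taking only F gives at most 2×8 = 16 (stopped by the supply cap of 2).
Mixing does better — 2×F, 1×X, and 3×L: price 19 ≤ 19, reach 2·8 + 1·6 + 3·10 = 52.

52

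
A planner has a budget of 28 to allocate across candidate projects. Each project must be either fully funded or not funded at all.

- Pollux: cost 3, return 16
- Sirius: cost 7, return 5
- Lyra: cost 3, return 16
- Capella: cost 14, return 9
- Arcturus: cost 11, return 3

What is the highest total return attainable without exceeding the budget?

46

Pollux + Lyra + Capella: cost 3 + 3 + 14 = 20 ≤ 28, return 16 + 16 + 9 = 41.
Pollux + Sirius + Lyra + Capella: cost 3 + 7 + 3 + 14 = 27 ≤ 28, return 16 + 5 + 16 + 9 = 46.
Best is Pollux, Sirius, Lyra, and Capella with total return 46.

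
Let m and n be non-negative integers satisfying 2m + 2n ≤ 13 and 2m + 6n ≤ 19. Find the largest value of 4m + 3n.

24

(m,n)=(6,0) is feasible, giving 24.
(m,n)=(5,1) is feasible, giving 23.
Maximum is 24 at (m,n)=(6,0).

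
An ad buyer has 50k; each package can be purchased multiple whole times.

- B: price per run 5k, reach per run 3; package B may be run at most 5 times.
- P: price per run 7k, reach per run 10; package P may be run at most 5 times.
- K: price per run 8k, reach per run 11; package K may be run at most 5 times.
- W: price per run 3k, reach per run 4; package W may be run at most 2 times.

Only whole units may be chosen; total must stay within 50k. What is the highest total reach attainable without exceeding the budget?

1×P, 5×K, and 1×W: price 50 ≤ 50, reach 1·10 + 5·11 + 1·4 = 69.
4×P, 2×K, and 2×W: price 50 ≤ 50, reach 4·10 + 2·11 + 2·4 = 70.
Best is 70.

70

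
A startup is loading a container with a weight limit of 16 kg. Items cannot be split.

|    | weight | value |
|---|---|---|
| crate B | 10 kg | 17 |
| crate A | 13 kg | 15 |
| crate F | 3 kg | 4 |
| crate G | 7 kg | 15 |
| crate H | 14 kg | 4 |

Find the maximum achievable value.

21

This is a 0-1 knapsack instance.
Allowing fractional choices, the relaxed optimum would be about 30.3, but items are indivisible.
crate A + crate F: weight 13 + 3 = 16 ≤ 16, value 15 + 4 = 19.
crate F + crate G: weight 3 + 7 = 10 ≤ 16, value 4 + 15 = 19.
crate B + crate F: weight 10 + 3 = 13 ≤ 16, value 17 + 4 = 21.
Best is crate B and crate F with total value 21.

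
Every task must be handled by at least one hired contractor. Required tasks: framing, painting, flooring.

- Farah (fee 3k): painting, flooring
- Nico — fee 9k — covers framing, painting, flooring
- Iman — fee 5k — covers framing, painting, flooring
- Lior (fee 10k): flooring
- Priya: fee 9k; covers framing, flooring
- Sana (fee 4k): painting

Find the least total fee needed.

The greedy cost-per-new-task heuristic would pick Farah and Iman for 8, but a cheaper cover exists.
Iman alone covers framing, painting, flooring — every task.
Total fee: 5.
No cover costs less than 5.

5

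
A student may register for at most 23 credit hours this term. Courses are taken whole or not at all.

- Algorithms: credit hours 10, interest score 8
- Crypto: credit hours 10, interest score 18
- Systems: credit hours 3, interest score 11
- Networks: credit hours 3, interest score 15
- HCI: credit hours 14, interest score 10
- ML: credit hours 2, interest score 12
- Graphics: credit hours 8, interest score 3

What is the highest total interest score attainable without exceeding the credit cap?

Allowing fractional choices, the relaxed optimum would be about 60.0, but courses are indivisible.
Systems + Networks + HCI + ML: credit hours 3 + 3 + 14 + 2 = 22 ≤ 23, interest score 11 + 15 + 10 + 12 = 48.
Crypto + Networks + ML + Graphics: credit hours 10 + 3 + 2 + 8 = 23 ≤ 23, interest score 18 + 15 + 12 + 3 = 48.
Crypto + Systems + Networks + ML: credit hours 10 + 3 + 3 + 2 = 18 ≤ 23, interest score 18 + 11 + 15 + 12 = 56.
Best is Crypto, Systems, Networks, and ML with total interest score 56.

56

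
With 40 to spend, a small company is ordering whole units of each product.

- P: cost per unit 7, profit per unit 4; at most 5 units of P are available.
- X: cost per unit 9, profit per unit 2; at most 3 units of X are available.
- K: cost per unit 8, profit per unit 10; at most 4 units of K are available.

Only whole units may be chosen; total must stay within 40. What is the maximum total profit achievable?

K has the best ratio (10/8); taking only K gives at most 4×10 = 40 (stopped by the supply cap of 4).
Mixing does better — 1×P and 4×K: cost 39 ≤ 40, profit 1·4 + 4·10 = 44.

44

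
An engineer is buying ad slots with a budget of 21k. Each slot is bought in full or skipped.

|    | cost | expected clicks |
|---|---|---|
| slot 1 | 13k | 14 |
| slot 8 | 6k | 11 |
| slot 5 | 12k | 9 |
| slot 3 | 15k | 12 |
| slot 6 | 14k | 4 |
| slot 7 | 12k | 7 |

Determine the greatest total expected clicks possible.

25

This is a 0-1 knapsack instance.
Allowing fractional choices, the relaxed optimum would be about 26.6, but ad slots are indivisible.
slot 1 + slot 8: cost 13 + 6 = 19 ≤ 21, expected clicks 14 + 11 = 25.
slot 8 + slot 5: cost 6 + 12 = 18 ≤ 21, expected clicks 11 + 9 = 20.
slot 8 + slot 3: cost 6 + 15 = 21 ≤ 21, expected clicks 11 + 12 = 23.
Best is slot 1 and slot 8 with total expected clicks 25.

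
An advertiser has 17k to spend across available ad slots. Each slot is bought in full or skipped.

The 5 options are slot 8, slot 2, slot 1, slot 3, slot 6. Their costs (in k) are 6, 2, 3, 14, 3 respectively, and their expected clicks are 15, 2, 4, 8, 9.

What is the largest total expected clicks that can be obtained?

30

Take slot 8, slot 2, slot 1, and slot 6: cost 6 + 2 + 3 + 3 = 14 ≤ 17, expected clicks 15 + 2 + 4 + 9 = 30.
No other feasible combination does better.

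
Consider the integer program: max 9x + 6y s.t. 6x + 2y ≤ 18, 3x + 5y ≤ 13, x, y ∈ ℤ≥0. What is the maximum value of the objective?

The continuous relaxation peaks at (2.67, 1) with value 30.00; rounding to a feasible lattice point costs some objective.
(x,y)=(3,0): 6·3+2·0=18≤18, 3·3+5·0=9≤13, objective 27.
(x,y)=(2,1): 6·2+2·1=14≤18, 3·2+5·1=11≤13, objective 24.
No feasible integer point exceeds 27.

27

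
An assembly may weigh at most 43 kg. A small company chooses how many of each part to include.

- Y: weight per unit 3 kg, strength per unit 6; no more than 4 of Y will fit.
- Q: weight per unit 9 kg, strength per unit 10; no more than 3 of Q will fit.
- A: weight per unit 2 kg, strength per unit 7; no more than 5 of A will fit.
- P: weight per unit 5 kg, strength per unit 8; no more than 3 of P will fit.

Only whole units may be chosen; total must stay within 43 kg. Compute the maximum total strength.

This is a bounded integer knapsack.
Take 3×Y, 1×Q, 5×A, and 3×P: weight 43 ≤ 43, strength 3·6 + 1·10 + 5·7 + 3·8 = 87.
A has the best ratio (7/2) and is taken to its limit of 5; remaining capacity is filled optimally with the others.

87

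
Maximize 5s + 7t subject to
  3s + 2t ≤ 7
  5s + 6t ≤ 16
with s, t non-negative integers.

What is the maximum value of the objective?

14

The continuous relaxation peaks at (0, 2.67) with value 18.67; rounding to a feasible lattice point costs some objective.
(s,t)=(0,2): 3·0+2·2=4≤7, 5·0+6·2=12≤16, objective 14.
(s,t)=(1,1): 3·1+2·1=5≤7, 5·1+6·1=11≤16, objective 12.
The best lattice point is (0,2), giving 14.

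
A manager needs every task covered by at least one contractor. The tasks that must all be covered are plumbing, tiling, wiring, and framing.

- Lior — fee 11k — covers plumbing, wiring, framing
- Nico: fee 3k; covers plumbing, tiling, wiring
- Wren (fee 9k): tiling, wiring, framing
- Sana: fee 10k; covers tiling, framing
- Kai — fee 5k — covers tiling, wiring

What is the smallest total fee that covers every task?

12

This is a weighted set-cover instance.
Choose Nico and Wren: together they cover plumbing, tiling, wiring, framing — every task.
Total fee: 3 + 9 = 12.
No cover costs less than 12.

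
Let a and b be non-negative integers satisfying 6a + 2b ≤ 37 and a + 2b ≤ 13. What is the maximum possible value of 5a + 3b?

(a,b)=(5,3) is feasible, giving 34.
(a,b)=(4,4) is feasible, giving 32.
(a,b)=(5,2) is feasible, giving 31.
(a,b)=(3,5) is feasible, giving 30.
The best lattice point is (5,3), giving 34.

34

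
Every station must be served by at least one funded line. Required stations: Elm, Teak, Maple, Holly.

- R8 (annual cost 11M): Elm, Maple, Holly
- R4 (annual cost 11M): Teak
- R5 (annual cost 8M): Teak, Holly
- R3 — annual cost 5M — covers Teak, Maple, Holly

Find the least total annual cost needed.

16

Choose R8 and R3: together they cover Elm, Teak, Maple, Holly — every station.
Total annual cost: 11 + 5 = 16.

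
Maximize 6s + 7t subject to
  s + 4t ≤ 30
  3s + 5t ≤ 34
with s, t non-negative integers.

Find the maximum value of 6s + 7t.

66

Relaxing integrality, the LP optimum is 68.00 at (s,t) = (11.3, 0), which is not an integer point.
(s,t)=(11,0) is feasible, giving 66.
(s,t)=(10,0) is feasible, giving 60.
No feasible integer point exceeds 66.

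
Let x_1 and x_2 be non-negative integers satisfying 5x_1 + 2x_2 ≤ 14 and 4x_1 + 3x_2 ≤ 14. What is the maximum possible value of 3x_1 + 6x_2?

24

(x_1,x_2)=(0,4): 5·0+2·4=8≤14, 4·0+3·4=12≤14, objective 24.
(x_1,x_2)=(1,3): 5·1+2·3=11≤14, 4·1+3·3=13≤14, objective 21.
(x_1,x_2)=(0,3): 5·0+2·3=6≤14, 4·0+3·3=9≤14, objective 18.
The best lattice point is (0,4), giving 24.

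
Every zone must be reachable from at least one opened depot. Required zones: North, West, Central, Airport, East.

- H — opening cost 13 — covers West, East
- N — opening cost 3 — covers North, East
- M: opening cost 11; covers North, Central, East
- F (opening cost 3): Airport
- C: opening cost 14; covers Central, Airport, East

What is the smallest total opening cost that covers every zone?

Choose H, M, and F: together they cover North, West, Central, Airport, East — every zone.
Total opening cost: 13 + 11 + 3 = 27.

27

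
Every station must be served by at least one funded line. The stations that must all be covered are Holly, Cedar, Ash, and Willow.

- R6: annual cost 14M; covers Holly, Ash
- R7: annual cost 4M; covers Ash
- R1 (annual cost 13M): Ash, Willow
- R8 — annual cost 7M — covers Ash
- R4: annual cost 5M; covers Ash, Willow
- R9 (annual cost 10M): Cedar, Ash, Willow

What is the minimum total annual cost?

24

The greedy cost-per-new-station heuristic would pick R4, R9, and R6 for 29, but a cheaper cover exists.
Choose R6 and R9: together they cover Holly, Cedar, Ash, Willow — every station.
Total annual cost: 14 + 10 = 24.
No cover costs less than 24.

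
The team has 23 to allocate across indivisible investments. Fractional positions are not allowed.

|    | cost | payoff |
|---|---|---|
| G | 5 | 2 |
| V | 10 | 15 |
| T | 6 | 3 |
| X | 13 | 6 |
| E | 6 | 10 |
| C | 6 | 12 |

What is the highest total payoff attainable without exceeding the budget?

37

This is a 0-1 knapsack instance.
Allowing fractional choices, the relaxed optimum would be about 37.5, but investments are indivisible.
V + T + C: cost 10 + 6 + 6 = 22 ≤ 23, payoff 15 + 3 + 12 = 30.
V + E + C: cost 10 + 6 + 6 = 22 ≤ 23, payoff 15 + 10 + 12 = 37.
G + V + C: cost 5 + 10 + 6 = 21 ≤ 23, payoff 2 + 15 + 12 = 29.
Best is V, E, and C with total payoff 37.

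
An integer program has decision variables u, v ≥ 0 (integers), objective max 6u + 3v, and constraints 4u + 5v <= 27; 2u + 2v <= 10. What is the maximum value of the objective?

30

(u,v)=(5,0): 4·5+5·0=20≤27, 2·5+2·0=10≤10, objective 30.
(u,v)=(4,1): 4·4+5·1=21≤27, 2·4+2·1=10≤10, objective 27.
The best lattice point is (5,0), giving 30.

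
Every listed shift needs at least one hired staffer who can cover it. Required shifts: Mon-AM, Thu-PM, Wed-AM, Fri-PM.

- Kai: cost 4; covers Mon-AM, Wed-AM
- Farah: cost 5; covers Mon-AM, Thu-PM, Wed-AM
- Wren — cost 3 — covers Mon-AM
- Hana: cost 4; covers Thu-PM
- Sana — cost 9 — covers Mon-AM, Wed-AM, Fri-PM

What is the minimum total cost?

13

This is an integer covering problem.
The greedy cost-per-new-shift heuristic would pick Farah and Sana for 14, but a cheaper cover exists.
Choose Hana and Sana: together they cover Mon-AM, Thu-PM, Wed-AM, Fri-PM — every shift.
Total cost: 4 + 9 = 13.
No cover costs less than 13.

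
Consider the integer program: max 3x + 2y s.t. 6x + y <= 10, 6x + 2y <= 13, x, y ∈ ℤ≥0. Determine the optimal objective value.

The continuous relaxation peaks at (0, 6.5) with value 13.00; rounding to a feasible lattice point costs some objective.
(x,y)=(0,6): 6·0+1·6=6≤10, 6·0+2·6=12≤13, objective 12.
(x,y)=(0,5): 6·0+1·5=5≤10, 6·0+2·5=10≤13, objective 10.
Maximum is 12 at (x,y)=(0,6).

12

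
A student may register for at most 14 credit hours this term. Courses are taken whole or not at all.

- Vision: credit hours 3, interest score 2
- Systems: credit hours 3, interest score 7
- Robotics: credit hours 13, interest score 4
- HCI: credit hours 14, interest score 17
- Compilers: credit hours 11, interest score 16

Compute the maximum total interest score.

23

Vision + Compilers: credit hours 3 + 11 = 14 ≤ 14, interest score 2 + 16 = 18.
Systems + Compilers: credit hours 3 + 11 = 14 ≤ 14, interest score 7 + 16 = 23.
Best is Systems and Compilers with total interest score 23.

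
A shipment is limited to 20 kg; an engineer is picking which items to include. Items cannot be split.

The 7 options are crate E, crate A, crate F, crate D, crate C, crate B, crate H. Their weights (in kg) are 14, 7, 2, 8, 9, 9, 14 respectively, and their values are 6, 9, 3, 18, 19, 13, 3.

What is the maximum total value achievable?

crate F + crate D + crate C: weight 2 + 8 + 9 = 19 ≤ 20, value 3 + 18 + 19 = 40.
crate D + crate C: weight 8 + 9 = 17 ≤ 20, value 18 + 19 = 37.
Best is crate F, crate D, and crate C with total value 40.

40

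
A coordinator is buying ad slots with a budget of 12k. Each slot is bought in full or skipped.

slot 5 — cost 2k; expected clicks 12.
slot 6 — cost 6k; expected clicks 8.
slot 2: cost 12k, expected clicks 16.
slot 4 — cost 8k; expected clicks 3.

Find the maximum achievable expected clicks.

20

Take slot 5 and slot 6: cost 2 + 6 = 8 ≤ 12, expected clicks 12 + 8 = 20.
No other feasible combination does better.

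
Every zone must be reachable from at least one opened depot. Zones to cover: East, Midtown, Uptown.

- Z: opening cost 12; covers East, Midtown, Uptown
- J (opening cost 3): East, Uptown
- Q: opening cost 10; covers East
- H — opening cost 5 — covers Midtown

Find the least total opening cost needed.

8

This is an integer covering problem.
Choose J and H: together they cover East, Midtown, Uptown — every zone.
Total opening cost: 3 + 5 = 8.
No cover costs less than 8.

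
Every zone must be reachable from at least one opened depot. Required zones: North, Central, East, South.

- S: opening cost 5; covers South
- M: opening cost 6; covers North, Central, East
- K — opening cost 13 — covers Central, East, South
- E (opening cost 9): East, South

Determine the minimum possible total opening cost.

11

This is a weighted set-cover instance.
Choose S and M: together they cover North, Central, East, South — every zone.
Total opening cost: 5 + 6 = 11.
No cover costs less than 11.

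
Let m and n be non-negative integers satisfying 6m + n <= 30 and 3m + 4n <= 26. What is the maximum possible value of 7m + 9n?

The continuous relaxation peaks at (4.48, 3.14) with value 59.62; rounding to a feasible lattice point costs some objective.
(m,n)=(2,5): 6·2+1·5=17≤30, 3·2+4·5=26≤26, objective 59.
(m,n)=(3,4): 6·3+1·4=22≤30, 3·3+4·4=25≤26, objective 57.
(m,n)=(4,3): 6·4+1·3=27≤30, 3·4+4·3=24≤26, objective 55.
Maximum is 59 at (m,n)=(2,5).

59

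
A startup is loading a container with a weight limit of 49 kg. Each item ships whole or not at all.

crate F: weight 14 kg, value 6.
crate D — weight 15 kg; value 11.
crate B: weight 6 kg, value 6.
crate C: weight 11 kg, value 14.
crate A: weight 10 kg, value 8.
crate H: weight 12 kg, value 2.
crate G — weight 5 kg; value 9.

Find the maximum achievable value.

crate D + crate C + crate A + crate G: weight 15 + 11 + 10 + 5 = 41 ≤ 49, value 11 + 14 + 8 + 9 = 42.
crate D + crate B + crate C + crate A + crate G: weight 15 + 6 + 11 + 10 + 5 = 47 ≤ 49, value 11 + 6 + 14 + 8 + 9 = 48.
crate F + crate B + crate C + crate A + crate G: weight 14 + 6 + 11 + 10 + 5 = 46 ≤ 49, value 6 + 6 + 14 + 8 + 9 = 43.
Best is crate D, crate B, crate C, crate A, and crate G with total value 48.

48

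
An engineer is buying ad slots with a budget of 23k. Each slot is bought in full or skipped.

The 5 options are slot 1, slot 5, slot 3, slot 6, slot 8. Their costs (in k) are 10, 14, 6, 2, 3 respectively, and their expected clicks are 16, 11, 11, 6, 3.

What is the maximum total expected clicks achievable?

36

slot 1 + slot 3 + slot 6: cost 10 + 6 + 2 = 18 ≤ 23, expected clicks 16 + 11 + 6 = 33.
slot 1 + slot 3 + slot 6 + slot 8: cost 10 + 6 + 2 + 3 = 21 ≤ 23, expected clicks 16 + 11 + 6 + 3 = 36.
Best is slot 1, slot 3, slot 6, and slot 8 with total expected clicks 36.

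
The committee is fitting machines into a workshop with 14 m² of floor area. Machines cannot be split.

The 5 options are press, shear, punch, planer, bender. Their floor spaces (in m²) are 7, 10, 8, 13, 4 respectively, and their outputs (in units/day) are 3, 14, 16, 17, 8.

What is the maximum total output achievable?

24

shear + bender: floor space 10 + 4 = 14 ≤ 14, output 14 + 8 = 22.
punch + bender: floor space 8 + 4 = 12 ≤ 14, output 16 + 8 = 24.
Best is punch and bender with total output 24.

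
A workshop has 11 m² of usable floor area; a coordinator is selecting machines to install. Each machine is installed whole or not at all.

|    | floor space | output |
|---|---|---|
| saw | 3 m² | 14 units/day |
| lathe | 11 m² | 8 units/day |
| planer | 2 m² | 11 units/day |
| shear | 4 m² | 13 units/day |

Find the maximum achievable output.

Treat it as a binary knapsack problem.
Allowing fractional choices, the relaxed optimum would be about 39.5, but machines are indivisible.
saw + planer + shear: floor space 3 + 2 + 4 = 9 ≤ 11, output 14 + 11 + 13 = 38.
saw + shear: floor space 3 + 4 = 7 ≤ 11, output 14 + 13 = 27.
saw + planer: floor space 3 + 2 = 5 ≤ 11, output 14 + 11 = 25.
Best is saw, planer, and shear with total output 38.

38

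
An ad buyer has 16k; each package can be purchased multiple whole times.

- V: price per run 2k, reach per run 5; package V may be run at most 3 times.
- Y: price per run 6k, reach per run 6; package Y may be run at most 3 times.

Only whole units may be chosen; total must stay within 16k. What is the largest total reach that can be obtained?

3×V and 1×Y: price 12 ≤ 16, reach 3·5 + 1·6 = 21.
2×V and 2×Y: price 16 ≤ 16, reach 2·5 + 2·6 = 22.
Best is 22.

22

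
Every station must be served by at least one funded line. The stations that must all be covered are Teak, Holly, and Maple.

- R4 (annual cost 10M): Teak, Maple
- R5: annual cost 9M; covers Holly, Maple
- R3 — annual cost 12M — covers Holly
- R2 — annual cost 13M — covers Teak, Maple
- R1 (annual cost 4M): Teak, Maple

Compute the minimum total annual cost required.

13

This is a weighted set-cover instance.
Choose R5 and R1: together they cover Teak, Holly, Maple — every station.
Total annual cost: 9 + 4 = 13.
No cover costs less than 13.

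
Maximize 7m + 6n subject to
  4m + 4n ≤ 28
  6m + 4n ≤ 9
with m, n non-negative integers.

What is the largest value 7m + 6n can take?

12

Relaxing integrality, the LP optimum is 13.50 at (m,n) = (0, 2.25), which is not an integer point.
(m,n)=(0,2): 4·0+4·2=8≤28, 6·0+4·2=8≤9, objective 12.
(m,n)=(0,1): 4·0+4·1=4≤28, 6·0+4·1=4≤9, objective 6.
The best lattice point is (0,2), giving 12.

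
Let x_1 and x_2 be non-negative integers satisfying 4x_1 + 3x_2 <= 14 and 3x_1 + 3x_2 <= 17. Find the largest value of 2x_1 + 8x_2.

Relaxing integrality, the LP optimum is 37.33 at (x_1,x_2) = (0, 4.67), which is not an integer point.
(x_1,x_2)=(0,4): 4·0+3·4=12≤14, 3·0+3·4=12≤17, objective 32.
(x_1,x_2)=(1,3): 4·1+3·3=13≤14, 3·1+3·3=12≤17, objective 26.
(x_1,x_2)=(0,3): 4·0+3·3=9≤14, 3·0+3·3=9≤17, objective 24.
No feasible integer point exceeds 32.

32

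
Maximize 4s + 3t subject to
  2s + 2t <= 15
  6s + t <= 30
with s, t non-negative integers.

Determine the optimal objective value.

(s,t)=(4,3): 2·4+2·3=14≤15, 6·4+1·3=27≤30, objective 25.
(s,t)=(3,4): 2·3+2·4=14≤15, 6·3+1·4=22≤30, objective 24.
The best lattice point is (4,3), giving 25.

25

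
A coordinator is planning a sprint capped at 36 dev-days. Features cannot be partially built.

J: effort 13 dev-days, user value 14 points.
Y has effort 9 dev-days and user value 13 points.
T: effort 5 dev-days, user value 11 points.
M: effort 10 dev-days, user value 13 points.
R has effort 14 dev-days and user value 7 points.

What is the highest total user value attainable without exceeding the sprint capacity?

J + Y + T: effort 13 + 9 + 5 = 27 ≤ 36, user value 14 + 13 + 11 = 38.
J + Y + M: effort 13 + 9 + 10 = 32 ≤ 36, user value 14 + 13 + 13 = 40.
J + T + M: effort 13 + 5 + 10 = 28 ≤ 36, user value 14 + 11 + 13 = 38.
Best is J, Y, and M with total user value 40.

40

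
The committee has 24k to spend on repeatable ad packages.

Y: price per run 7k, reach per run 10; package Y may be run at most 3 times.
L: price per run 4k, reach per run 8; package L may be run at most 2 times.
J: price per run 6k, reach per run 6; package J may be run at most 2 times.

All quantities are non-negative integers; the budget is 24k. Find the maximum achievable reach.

This is a bounded integer knapsack.
2×Y, 1×L, and 1×J: price 24 ≤ 24, reach 2·10 + 1·8 + 1·6 = 34.
2×Y and 2×L: price 22 ≤ 24, reach 2·10 + 2·8 = 36.
Best is 36.

36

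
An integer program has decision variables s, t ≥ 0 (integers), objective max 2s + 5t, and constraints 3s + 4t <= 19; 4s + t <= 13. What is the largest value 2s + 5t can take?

Relaxing integrality, the LP optimum is 23.75 at (s,t) = (0, 4.75), which is not an integer point.
(s,t)=(1,4): 3·1+4·4=19≤19, 4·1+1·4=8≤13, objective 22.
(s,t)=(0,4): 3·0+4·4=16≤19, 4·0+1·4=4≤13, objective 20.
(s,t)=(2,3): 3·2+4·3=18≤19, 4·2+1·3=11≤13, objective 19.
No feasible integer point exceeds 22.

22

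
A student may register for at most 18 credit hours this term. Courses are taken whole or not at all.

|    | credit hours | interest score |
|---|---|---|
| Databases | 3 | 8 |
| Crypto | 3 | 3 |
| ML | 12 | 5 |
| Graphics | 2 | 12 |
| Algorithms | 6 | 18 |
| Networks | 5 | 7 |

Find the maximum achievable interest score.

45

Databases + Crypto + Graphics + Algorithms: credit hours 3 + 3 + 2 + 6 = 14 ≤ 18, interest score 8 + 3 + 12 + 18 = 41.
Crypto + Graphics + Algorithms + Networks: credit hours 3 + 2 + 6 + 5 = 16 ≤ 18, interest score 3 + 12 + 18 + 7 = 40.
Databases + Graphics + Algorithms + Networks: credit hours 3 + 2 + 6 + 5 = 16 ≤ 18, interest score 8 + 12 + 18 + 7 = 45.
Best is Databases, Graphics, Algorithms, and Networks with total interest score 45.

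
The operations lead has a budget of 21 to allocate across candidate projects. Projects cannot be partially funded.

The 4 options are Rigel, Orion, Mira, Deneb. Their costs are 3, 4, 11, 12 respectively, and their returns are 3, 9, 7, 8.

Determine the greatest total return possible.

Rigel + Orion + Mira: cost 3 + 4 + 11 = 18 ≤ 21, return 3 + 9 + 7 = 19.
Rigel + Orion + Deneb: cost 3 + 4 + 12 = 19 ≤ 21, return 3 + 9 + 8 = 20.
Best is Rigel, Orion, and Deneb with total return 20.

20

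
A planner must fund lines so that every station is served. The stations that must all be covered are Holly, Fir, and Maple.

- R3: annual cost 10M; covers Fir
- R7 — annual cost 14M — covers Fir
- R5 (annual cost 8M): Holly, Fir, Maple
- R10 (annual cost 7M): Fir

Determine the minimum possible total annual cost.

8

R5 alone covers Holly, Fir, Maple — every station.
Total annual cost: 8.
No cover costs less than 8.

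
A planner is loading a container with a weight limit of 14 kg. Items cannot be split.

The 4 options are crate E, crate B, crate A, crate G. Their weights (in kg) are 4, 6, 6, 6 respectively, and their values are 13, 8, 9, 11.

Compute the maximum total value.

24

Treat it as a binary knapsack problem.
Allowing fractional choices, the relaxed optimum would be about 30.0, but items are indivisible.
crate E + crate A: weight 4 + 6 = 10 ≤ 14, value 13 + 9 = 22.
crate E + crate G: weight 4 + 6 = 10 ≤ 14, value 13 + 11 = 24.
Best is crate E and crate G with total value 24.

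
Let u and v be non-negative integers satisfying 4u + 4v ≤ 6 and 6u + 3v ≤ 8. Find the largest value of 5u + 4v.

5

(u,v)=(1,0): 4·1+4·0=4≤6, 6·1+3·0=6≤8, objective 5.
(u,v)=(0,1): 4·0+4·1=4≤6, 6·0+3·1=3≤8, objective 4.
Maximum is 5 at (u,v)=(1,0).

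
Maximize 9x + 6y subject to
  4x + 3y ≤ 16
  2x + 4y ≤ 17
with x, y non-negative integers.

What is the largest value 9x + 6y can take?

36

(x,y)=(4,0): 4·4+3·0=16≤16, 2·4+4·0=8≤17, objective 36.
(x,y)=(3,1): 4·3+3·1=15≤16, 2·3+4·1=10≤17, objective 33.
(x,y)=(3,0): 4·3+3·0=12≤16, 2·3+4·0=6≤17, objective 27.
No feasible integer point exceeds 36.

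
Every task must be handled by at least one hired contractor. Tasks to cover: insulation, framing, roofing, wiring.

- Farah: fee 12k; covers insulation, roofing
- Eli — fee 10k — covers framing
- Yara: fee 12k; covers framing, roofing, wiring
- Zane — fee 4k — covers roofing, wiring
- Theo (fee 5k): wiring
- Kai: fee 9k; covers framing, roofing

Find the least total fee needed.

24

The greedy cost-per-new-task heuristic would pick Zane, Kai, and Farah for 25, but a cheaper cover exists.
Choose Farah and Yara: together they cover insulation, framing, roofing, wiring — every task.
Total fee: 12 + 12 = 24.
No cover costs less than 24.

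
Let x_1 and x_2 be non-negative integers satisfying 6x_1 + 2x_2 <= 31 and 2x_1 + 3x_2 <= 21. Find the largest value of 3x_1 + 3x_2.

The continuous relaxation peaks at (3.64, 4.57) with value 24.64; rounding to a feasible lattice point costs some objective.
(x_1,x_2)=(3,5): 6·3+2·5=28≤31, 2·3+3·5=21≤21, objective 24.
(x_1,x_2)=(3,4): 6·3+2·4=26≤31, 2·3+3·4=18≤21, objective 21.
(x_1,x_2)=(4,3): 6·4+2·3=30≤31, 2·4+3·3=17≤21, objective 21.
No feasible integer point exceeds 24.

24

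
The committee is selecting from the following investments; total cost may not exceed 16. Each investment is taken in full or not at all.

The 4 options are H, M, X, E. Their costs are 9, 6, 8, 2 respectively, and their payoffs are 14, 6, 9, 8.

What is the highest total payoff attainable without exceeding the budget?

Treat it as a binary knapsack problem.
Allowing fractional choices, the relaxed optimum would be about 27.6, but investments are indivisible.
M + X + E: cost 6 + 8 + 2 = 16 ≤ 16, payoff 6 + 9 + 8 = 23.
H + E: cost 9 + 2 = 11 ≤ 16, payoff 14 + 8 = 22.
Best is M, X, and E with total payoff 23.

23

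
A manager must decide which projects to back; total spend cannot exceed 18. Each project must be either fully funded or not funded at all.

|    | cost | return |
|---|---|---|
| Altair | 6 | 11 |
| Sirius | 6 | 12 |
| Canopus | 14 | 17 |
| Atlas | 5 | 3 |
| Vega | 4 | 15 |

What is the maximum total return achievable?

38

Allowing fractional choices, the relaxed optimum would be about 40.4, but projects are indivisible.
Sirius + Atlas + Vega: cost 6 + 5 + 4 = 15 ≤ 18, return 12 + 3 + 15 = 30.
Altair + Sirius + Vega: cost 6 + 6 + 4 = 16 ≤ 18, return 11 + 12 + 15 = 38.
Canopus + Vega: cost 14 + 4 = 18 ≤ 18, return 17 + 15 = 32.
Best is Altair, Sirius, and Vega with total return 38.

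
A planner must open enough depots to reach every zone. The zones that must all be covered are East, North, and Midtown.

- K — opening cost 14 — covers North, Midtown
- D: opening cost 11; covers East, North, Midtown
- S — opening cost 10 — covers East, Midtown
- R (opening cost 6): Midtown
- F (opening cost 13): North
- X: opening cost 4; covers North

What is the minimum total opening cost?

D alone covers East, North, Midtown — every zone.
Total opening cost: 11.
No cover costs less than 11.

11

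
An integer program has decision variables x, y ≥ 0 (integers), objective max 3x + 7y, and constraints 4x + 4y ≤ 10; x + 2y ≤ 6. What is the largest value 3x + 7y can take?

14

Relaxing integrality, the LP optimum is 17.50 at (x,y) = (0, 2.5), which is not an integer point.
(x,y)=(0,2): 4·0+4·2=8≤10, 1·0+2·2=4≤6, objective 14.
(x,y)=(1,1): 4·1+4·1=8≤10, 1·1+2·1=3≤6, objective 10.
(x,y)=(0,1): 4·0+4·1=4≤10, 1·0+2·1=2≤6, objective 7.
Maximum is 14 at (x,y)=(0,2).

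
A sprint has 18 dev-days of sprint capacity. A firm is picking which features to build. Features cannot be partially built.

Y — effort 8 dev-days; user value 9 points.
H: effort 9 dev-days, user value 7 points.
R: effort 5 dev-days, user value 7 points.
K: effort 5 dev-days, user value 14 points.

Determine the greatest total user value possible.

30

This is a 0-1 knapsack instance.
Y + K: effort 8 + 5 = 13 ≤ 18, user value 9 + 14 = 23.
Y + R + K: effort 8 + 5 + 5 = 18 ≤ 18, user value 9 + 7 + 14 = 30.
R + K: effort 5 + 5 = 10 ≤ 18, user value 7 + 14 = 21.
Best is Y, R, and K with total user value 30.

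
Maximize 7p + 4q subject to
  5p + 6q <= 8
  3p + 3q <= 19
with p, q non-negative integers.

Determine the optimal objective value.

7

(p,q)=(1,0): 5·1+6·0=5≤8, 3·1+3·0=3≤19, objective 7.
(p,q)=(0,1): 5·0+6·1=6≤8, 3·0+3·1=3≤19, objective 4.
The best lattice point is (1,0), giving 7.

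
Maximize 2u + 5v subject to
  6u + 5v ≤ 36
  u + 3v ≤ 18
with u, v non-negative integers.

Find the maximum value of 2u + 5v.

(u,v)=(0,6): 6·0+5·6=30≤36, 1·0+3·6=18≤18, objective 30.
(u,v)=(1,5): 6·1+5·5=31≤36, 1·1+3·5=16≤18, objective 27.
No feasible integer point exceeds 30.

30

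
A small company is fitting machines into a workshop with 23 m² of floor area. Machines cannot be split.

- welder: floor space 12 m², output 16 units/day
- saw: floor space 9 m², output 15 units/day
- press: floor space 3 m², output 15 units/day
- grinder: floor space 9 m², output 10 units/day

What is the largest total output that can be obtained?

40

Allowing fractional choices, the relaxed optimum would be about 44.7, but machines are indivisible.
welder + press: floor space 12 + 3 = 15 ≤ 23, output 16 + 15 = 31.
saw + press + grinder: floor space 9 + 3 + 9 = 21 ≤ 23, output 15 + 15 + 10 = 40.
Best is saw, press, and grinder with total output 40.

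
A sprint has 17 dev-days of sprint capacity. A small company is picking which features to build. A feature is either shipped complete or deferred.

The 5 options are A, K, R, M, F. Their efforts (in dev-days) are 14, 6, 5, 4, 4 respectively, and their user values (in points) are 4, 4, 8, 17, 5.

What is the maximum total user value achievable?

Treat it as a binary knapsack problem.
Allowing fractional choices, the relaxed optimum would be about 32.7, but features are indivisible.
R + M + F: effort 5 + 4 + 4 = 13 ≤ 17, user value 8 + 17 + 5 = 30.
K + R + M: effort 6 + 5 + 4 = 15 ≤ 17, user value 4 + 8 + 17 = 29.
Best is R, M, and F with total user value 30.

30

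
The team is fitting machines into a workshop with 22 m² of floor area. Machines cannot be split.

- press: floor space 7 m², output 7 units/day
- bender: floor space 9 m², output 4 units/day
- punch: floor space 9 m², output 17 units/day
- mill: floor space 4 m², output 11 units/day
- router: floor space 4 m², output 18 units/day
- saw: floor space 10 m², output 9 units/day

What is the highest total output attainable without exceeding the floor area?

This is an integer program with binary decision variables.
Allowing fractional choices, the relaxed optimum would be about 51.0, but machines are indivisible.
press + punch + router: floor space 7 + 9 + 4 = 20 ≤ 22, output 7 + 17 + 18 = 42.
bender + punch + router: floor space 9 + 9 + 4 = 22 ≤ 22, output 4 + 17 + 18 = 39.
punch + mill + router: floor space 9 + 4 + 4 = 17 ≤ 22, output 17 + 11 + 18 = 46.
Best is punch, mill, and router with total output 46.

46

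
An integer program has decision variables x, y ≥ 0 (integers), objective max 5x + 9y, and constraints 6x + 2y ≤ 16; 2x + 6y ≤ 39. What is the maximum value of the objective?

The continuous relaxation peaks at (0.562, 6.31) with value 59.62; rounding to a feasible lattice point costs some objective.
(x,y)=(0,6): 6·0+2·6=12≤16, 2·0+6·6=36≤39, objective 54.
(x,y)=(1,5): 6·1+2·5=16≤16, 2·1+6·5=32≤39, objective 50.
(x,y)=(0,5): 6·0+2·5=10≤16, 2·0+6·5=30≤39, objective 45.
Maximum is 54 at (x,y)=(0,6).

54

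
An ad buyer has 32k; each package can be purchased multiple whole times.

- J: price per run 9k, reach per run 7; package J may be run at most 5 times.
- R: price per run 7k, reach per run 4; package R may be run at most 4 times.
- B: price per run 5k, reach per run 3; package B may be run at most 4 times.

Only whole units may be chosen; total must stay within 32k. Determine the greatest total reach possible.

J has the best ratio (7/9); taking only J gives at most 3×7 = 21 (stopped by the price limit).
Mixing does better — 3×J and 1×B: price 32 ≤ 32, reach 3·7 + 1·3 = 24.

24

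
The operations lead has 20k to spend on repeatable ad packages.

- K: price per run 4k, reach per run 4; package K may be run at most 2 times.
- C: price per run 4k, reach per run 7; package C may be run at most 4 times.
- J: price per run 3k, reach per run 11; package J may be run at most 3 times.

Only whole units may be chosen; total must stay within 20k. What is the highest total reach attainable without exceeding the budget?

This is a bounded integer knapsack.
J has the best ratio (11/3); taking only J gives at most 3×11 = 33 (stopped by the supply cap of 3).
Mixing does better — 2×C and 3×J: price 17 ≤ 20, reach 2·7 + 3·11 = 47.

47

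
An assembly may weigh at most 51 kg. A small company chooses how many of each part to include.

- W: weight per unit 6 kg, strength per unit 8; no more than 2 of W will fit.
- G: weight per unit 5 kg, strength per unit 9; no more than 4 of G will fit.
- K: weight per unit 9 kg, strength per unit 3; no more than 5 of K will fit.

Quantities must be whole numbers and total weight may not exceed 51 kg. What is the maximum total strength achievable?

2×W, 4×G, and 1×K: weight 41 ≤ 51, strength 2·8 + 4·9 + 1·3 = 55.
2×W, 4×G, and 2×K: weight 50 ≤ 51, strength 2·8 + 4·9 + 2·3 = 58.
Best is 58.

58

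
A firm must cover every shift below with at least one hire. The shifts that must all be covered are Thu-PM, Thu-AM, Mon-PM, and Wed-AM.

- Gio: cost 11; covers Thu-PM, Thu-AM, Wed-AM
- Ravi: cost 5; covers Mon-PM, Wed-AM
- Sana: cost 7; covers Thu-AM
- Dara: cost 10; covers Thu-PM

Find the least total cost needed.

Choose Gio and Ravi: together they cover Thu-PM, Thu-AM, Mon-PM, Wed-AM — every shift.
Total cost: 11 + 5 = 16.
No cover costs less than 16.

16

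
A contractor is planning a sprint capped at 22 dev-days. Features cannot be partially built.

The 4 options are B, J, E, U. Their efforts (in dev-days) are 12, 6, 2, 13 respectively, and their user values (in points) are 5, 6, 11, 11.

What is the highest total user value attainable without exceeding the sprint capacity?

J + E + U: effort 6 + 2 + 13 = 21 ≤ 22, user value 6 + 11 + 11 = 28.
E + U: effort 2 + 13 = 15 ≤ 22, user value 11 + 11 = 22.
Best is J, E, and U with total user value 28.

28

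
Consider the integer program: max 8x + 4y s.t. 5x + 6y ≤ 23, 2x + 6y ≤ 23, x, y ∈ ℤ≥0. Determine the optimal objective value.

Relaxing integrality, the LP optimum is 36.80 at (x,y) = (4.6, 0), which is not an integer point.
(x,y)=(4,0) is feasible, giving 32.
(x,y)=(3,1) is feasible, giving 28.
(x,y)=(3,0) is feasible, giving 24.
The best lattice point is (4,0), giving 32.

32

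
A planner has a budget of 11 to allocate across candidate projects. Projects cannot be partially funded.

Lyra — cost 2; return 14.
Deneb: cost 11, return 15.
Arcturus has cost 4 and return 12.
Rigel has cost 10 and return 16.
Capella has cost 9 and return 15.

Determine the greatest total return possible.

29

Lyra + Arcturus: cost 2 + 4 = 6 ≤ 11, return 14 + 12 = 26.
Lyra + Capella: cost 2 + 9 = 11 ≤ 11, return 14 + 15 = 29.
Rigel: cost 10 ≤ 11, return 16.
Best is Lyra and Capella with total return 29.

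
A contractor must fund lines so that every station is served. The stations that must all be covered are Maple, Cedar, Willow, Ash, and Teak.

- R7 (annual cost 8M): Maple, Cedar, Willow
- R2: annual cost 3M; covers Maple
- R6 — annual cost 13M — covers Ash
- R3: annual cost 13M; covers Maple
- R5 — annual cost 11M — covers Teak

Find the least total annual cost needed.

Choose R7, R6, and R5: together they cover Maple, Cedar, Willow, Ash, Teak — every station.
Total annual cost: 8 + 13 + 11 = 32.
No cover costs less than 32.

32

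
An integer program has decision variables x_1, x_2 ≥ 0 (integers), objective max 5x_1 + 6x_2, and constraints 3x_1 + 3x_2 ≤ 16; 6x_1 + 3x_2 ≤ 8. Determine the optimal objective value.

12

(x_1,x_2)=(0,2): 3·0+3·2=6≤16, 6·0+3·2=6≤8, objective 12.
(x_1,x_2)=(0,1): 3·0+3·1=3≤16, 6·0+3·1=3≤8, objective 6.
Maximum is 12 at (x_1,x_2)=(0,2).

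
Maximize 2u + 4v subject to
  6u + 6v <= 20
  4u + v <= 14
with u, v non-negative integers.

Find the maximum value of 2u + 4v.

12

The continuous relaxation peaks at (0, 3.33) with value 13.33; rounding to a feasible lattice point costs some objective.
(u,v)=(0,3): 6·0+6·3=18≤20, 4·0+1·3=3≤14, objective 12.
(u,v)=(1,2): 6·1+6·2=18≤20, 4·1+1·2=6≤14, objective 10.
(u,v)=(0,2): 6·0+6·2=12≤20, 4·0+1·2=2≤14, objective 8.
Maximum is 12 at (u,v)=(0,3).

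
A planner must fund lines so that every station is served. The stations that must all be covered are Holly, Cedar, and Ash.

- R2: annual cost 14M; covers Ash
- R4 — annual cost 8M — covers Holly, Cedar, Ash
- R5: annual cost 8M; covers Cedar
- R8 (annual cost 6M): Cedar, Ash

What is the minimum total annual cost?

8

This is a weighted set-cover instance.
R4 alone covers Holly, Cedar, Ash — every station.
Total annual cost: 8.
No cover costs less than 8.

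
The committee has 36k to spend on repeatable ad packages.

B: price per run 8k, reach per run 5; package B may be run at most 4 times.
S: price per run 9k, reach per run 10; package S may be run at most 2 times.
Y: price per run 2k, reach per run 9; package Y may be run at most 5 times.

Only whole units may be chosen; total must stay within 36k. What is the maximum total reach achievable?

70

This is a bounded integer knapsack.
Take 1×B, 2×S, and 5×Y: price 36 ≤ 36, reach 1·5 + 2·10 + 5·9 = 70.
Y has the best ratio (9/2) and is taken to its limit of 5; remaining capacity is filled optimally with the others.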